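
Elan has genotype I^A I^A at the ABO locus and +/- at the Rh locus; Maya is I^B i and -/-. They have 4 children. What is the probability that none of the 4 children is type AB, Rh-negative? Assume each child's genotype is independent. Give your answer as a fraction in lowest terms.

81/256

ABO cross I^A I^A × I^B i → 1/2 A, 1/2 AB.
Rh cross +/- × -/- → 1/2 Rh+, 1/2 Rh-; so P(type AB, Rh-negative) = 1/2 × 1/2 = 1/4 per child.
P(not type AB, Rh-negative) = 3/4 for one child; (3/4)^4 = 81/256.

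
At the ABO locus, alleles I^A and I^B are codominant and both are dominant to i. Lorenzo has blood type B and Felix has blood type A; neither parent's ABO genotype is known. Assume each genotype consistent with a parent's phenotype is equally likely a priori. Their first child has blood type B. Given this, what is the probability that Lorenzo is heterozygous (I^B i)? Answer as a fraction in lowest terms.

1/3

Possible genotypes: Lorenzo ∈ {I^B I^B, I^B i}; Felix ∈ {I^A I^A, I^A i}.
Weight each parental genotype pair by prior × P(type-B child):
  I^B I^B × I^A i: posterior weight 2/3.
  I^B i × I^A i: posterior weight 1/3.
Sum the posterior weight over pairs where Lorenzo is I^B i: 1/3.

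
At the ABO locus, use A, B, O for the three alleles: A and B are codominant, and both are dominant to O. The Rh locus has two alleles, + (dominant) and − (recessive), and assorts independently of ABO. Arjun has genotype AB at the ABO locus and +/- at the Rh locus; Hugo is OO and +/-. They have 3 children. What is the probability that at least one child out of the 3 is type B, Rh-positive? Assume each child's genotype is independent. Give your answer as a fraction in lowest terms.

387/512

ABO cross AB × OO → 1/2 A, 1/2 B.
Rh cross +/- × +/- → 3/4 Rh+, 1/4 Rh-; so P(type B, Rh-positive) = 1/2 × 3/4 = 3/8 per child.
P(none) = (5/8)^3 = 125/512; P(at least one) = 1 − 125/512 = 387/512.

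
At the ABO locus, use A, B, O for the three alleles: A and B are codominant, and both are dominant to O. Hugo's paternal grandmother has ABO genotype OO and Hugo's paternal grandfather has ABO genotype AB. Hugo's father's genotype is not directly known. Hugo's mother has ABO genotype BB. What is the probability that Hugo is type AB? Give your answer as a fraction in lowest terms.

1/4

Hugo's father's ABO genotype from OO × AB: 1/2 AO, 1/2 BO.
Crossing each possibility with the mother BB and summing P(type AB): 1/2·1/2 + 1/2·0 = 1/4.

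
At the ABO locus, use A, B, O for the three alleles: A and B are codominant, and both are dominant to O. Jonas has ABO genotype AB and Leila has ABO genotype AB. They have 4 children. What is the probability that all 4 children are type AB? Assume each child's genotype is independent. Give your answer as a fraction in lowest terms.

ABO cross AB × AB → 1/4 A, 1/4 B, 1/2 AB.
So P(type AB) = 1/2 per child.
All 4 independent: (1/2)^4 = 1/16.

1/16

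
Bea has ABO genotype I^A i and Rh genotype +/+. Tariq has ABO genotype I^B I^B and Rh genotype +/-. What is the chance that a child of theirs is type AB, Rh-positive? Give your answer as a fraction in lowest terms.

1/2

ABO cross I^A i × I^B I^B → offspring phenotypes: 1/2 B, 1/2 AB.
Rh cross +/+ × +/- → 1 Rh+.
Independent loci: P(type AB, Rh-positive) = 1/2 × 1 = 1/2.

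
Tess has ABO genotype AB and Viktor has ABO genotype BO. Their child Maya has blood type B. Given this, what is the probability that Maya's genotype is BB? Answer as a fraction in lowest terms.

Cross AB × BO → 1/4 AB, 1/4 AO, 1/4 BB, 1/4 BO.
Type-B genotypes among offspring: BB (1/4), BO (1/4); total 1/2.
P(BB | type B) = (1/4) / (1/2) = 1/2.

1/2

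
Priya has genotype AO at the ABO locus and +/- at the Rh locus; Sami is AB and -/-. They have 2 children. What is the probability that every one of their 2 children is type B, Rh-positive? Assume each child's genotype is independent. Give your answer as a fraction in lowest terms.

1/64

ABO cross AO × AB → 1/2 A, 1/4 B, 1/4 AB.
Rh cross +/- × -/- → 1/2 Rh+, 1/2 Rh-; so P(type B, Rh-positive) = 1/4 × 1/2 = 1/8 per child.
All 2 independent: (1/8)^2 = 1/64.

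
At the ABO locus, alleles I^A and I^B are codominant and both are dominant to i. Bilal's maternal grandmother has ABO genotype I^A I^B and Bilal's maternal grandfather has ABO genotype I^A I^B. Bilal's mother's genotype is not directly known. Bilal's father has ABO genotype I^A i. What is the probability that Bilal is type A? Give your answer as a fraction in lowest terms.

1/2

Bilal's mother's ABO genotype from I^A I^B × I^A I^B: 1/4 I^A I^A, 1/2 I^A I^B, 1/4 I^B I^B.
Crossing each possibility with the father I^A i and summing P(type A): 1/4·1 + 1/2·1/2 + 1/4·0 = 1/2.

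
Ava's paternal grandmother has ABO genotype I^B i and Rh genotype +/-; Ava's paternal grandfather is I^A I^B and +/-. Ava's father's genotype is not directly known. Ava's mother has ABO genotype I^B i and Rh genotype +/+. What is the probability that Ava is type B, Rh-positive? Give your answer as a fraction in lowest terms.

Ava's father's ABO genotype from I^B i × I^A I^B: 1/4 I^A I^B, 1/4 I^A i, 1/4 I^B I^B, 1/4 I^B i.
Crossing each possibility with the mother I^B i and summing P(type B): 1/4·1/2 + 1/4·1/4 + 1/4·1 + 1/4·3/4 = 5/8.
Similarly for Rh via the father's Rh distribution: P(Rh+) = 1.
Independent loci: 5/8 × 1 = 5/8.

5/8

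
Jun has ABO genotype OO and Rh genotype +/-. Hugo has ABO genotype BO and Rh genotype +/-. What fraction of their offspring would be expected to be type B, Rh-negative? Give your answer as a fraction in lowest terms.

1/8

ABO cross OO × BO → offspring phenotypes: 1/2 O, 1/2 B.
Rh cross +/- × +/- → 3/4 Rh+, 1/4 Rh-.
Independent loci: P(type B, Rh-negative) = 1/2 × 1/4 = 1/8.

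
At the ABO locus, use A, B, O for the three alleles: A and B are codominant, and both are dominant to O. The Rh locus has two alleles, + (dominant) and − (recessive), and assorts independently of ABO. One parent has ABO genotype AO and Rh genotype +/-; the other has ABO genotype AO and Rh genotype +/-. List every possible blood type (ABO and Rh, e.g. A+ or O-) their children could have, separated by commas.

Gametes from AO × AO give offspring ABO genotypes AA, AO, OO, i.e. phenotypes O, A.
Rh cross +/- × +/- → phenotypes Rh+, Rh-.
Combining independently: O+, O-, A+, A-.

O+, O-, A+, A-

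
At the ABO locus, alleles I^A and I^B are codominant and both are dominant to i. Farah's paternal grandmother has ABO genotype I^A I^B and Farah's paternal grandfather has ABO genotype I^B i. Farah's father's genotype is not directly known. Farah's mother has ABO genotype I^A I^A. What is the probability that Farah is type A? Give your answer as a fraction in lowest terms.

1/2

Farah's father's ABO genotype from I^A I^B × I^B i: 1/4 I^A I^B, 1/4 I^A i, 1/4 I^B I^B, 1/4 I^B i.
Crossing each possibility with the mother I^A I^A and summing P(type A): 1/4·1/2 + 1/4·1 + 1/4·0 + 1/4·1/2 = 1/2.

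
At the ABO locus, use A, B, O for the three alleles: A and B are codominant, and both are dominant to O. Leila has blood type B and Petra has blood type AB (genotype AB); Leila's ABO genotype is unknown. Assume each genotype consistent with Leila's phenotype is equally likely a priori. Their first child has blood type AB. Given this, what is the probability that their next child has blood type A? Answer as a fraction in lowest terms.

Possible genotypes: Leila ∈ {BB, BO}; Petra ∈ {AB}.
Weight each parental genotype pair by prior × P(type-AB child):
  BB × AB: posterior weight 2/3; P(next child type A) = 0.
  BO × AB: posterior weight 1/3; P(next child type A) = 1/4.
Weighted sum = 1/12.

1/12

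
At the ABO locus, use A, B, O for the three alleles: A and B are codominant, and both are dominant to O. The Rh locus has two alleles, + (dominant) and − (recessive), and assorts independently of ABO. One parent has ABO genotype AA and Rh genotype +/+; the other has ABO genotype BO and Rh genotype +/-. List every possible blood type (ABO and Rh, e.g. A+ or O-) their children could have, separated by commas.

Gametes from AA × BO give offspring ABO genotypes AB, AO, i.e. phenotypes A, AB.
Rh cross +/+ × +/- → phenotypes Rh+.
Combining independently: A+, AB+.

A+, AB+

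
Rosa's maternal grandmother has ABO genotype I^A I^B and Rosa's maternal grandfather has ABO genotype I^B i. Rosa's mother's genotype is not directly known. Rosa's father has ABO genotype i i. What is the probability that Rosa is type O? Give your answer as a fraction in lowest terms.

1/4

Rosa's mother's ABO genotype from I^A I^B × I^B i: 1/4 I^A I^B, 1/4 I^A i, 1/4 I^B I^B, 1/4 I^B i.
Crossing each possibility with the father i i and summing P(type O): 1/4·0 + 1/4·1/2 + 1/4·0 + 1/4·1/2 = 1/4.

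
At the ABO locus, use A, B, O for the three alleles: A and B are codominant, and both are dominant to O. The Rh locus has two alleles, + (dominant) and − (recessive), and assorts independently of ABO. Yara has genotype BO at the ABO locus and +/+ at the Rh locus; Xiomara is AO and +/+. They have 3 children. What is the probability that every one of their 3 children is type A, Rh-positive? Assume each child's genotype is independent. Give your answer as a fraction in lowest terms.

1/64

ABO cross BO × AO → 1/4 O, 1/4 A, 1/4 B, 1/4 AB.
Rh cross +/+ × +/+ → 1 Rh+; so P(type A, Rh-positive) = 1/4 × 1 = 1/4 per child.
All 3 independent: (1/4)^3 = 1/64.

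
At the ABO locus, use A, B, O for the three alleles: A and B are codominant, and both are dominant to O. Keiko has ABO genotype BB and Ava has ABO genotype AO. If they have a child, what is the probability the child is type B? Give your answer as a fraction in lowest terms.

ABO cross BB × AO → offspring phenotypes: 1/2 B, 1/2 AB.
So P(type B) = 1/2.

1/2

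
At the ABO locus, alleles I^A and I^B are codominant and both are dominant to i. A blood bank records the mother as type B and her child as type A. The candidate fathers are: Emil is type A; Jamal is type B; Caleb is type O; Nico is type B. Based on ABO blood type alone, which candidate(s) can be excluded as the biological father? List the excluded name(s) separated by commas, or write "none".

A candidate is excluded only if no genotype consistent with his phenotype could produce a type A child with a type B mother.
Jamal (type B): no genotype consistent with that phenotype can produce a type-A child with a type-B mother.
Caleb (type O): no genotype consistent with that phenotype can produce a type-A child with a type-B mother.
Nico (type B): no genotype consistent with that phenotype can produce a type-A child with a type-B mother.

Jamal, Caleb, Nico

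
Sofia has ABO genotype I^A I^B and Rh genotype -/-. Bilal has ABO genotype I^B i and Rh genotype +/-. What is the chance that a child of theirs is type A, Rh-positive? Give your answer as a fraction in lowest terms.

ABO cross I^A I^B × I^B i → offspring phenotypes: 1/4 A, 1/2 B, 1/4 AB.
Rh cross -/- × +/- → 1/2 Rh+, 1/2 Rh-.
Independent loci: P(type A, Rh-positive) = 1/4 × 1/2 = 1/8.

1/8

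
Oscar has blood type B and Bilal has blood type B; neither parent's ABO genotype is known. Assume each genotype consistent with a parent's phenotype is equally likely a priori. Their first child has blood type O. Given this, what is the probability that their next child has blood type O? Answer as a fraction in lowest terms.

1/4

Possible genotypes: Oscar ∈ {I^B I^B, I^B i}; Bilal ∈ {I^B I^B, I^B i}.
Weight each parental genotype pair by prior × P(type-O child):
  I^B i × I^B i: posterior weight 1; P(next child type O) = 1/4.
Weighted sum = 1/4.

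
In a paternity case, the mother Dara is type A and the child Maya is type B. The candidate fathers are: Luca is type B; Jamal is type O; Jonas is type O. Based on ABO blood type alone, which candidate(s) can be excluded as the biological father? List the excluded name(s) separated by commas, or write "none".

Jamal, Jonas

A candidate is excluded only if no genotype consistent with his phenotype could produce a type B child with a type A mother.
Jamal (type O): no genotype consistent with that phenotype can produce a type-B child with a type-A mother.
Jonas (type O): no genotype consistent with that phenotype can produce a type-B child with a type-A mother.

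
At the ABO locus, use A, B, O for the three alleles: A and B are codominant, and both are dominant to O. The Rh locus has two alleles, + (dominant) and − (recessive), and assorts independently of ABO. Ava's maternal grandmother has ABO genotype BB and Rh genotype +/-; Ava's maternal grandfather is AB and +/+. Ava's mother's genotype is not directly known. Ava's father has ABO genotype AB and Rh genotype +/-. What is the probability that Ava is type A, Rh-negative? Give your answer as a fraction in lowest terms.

1/64

Ava's mother's ABO genotype from BB × AB: 1/2 AB, 1/2 BB.
Crossing each possibility with the father AB and summing P(type A): 1/2·1/4 + 1/2·0 = 1/8.
Similarly for Rh via the mother's Rh distribution: P(Rh-) = 1/8.
Independent loci: 1/8 × 1/8 = 1/64.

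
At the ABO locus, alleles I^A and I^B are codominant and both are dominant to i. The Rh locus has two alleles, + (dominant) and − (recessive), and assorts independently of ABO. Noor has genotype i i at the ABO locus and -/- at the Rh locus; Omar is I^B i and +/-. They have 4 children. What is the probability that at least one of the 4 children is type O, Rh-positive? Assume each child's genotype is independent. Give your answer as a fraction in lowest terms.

175/256

ABO cross i i × I^B i → 1/2 O, 1/2 B.
Rh cross -/- × +/- → 1/2 Rh+, 1/2 Rh-; so P(type O, Rh-positive) = 1/2 × 1/2 = 1/4 per child.
P(none) = (3/4)^4 = 81/256; P(at least one) = 1 − 81/256 = 175/256.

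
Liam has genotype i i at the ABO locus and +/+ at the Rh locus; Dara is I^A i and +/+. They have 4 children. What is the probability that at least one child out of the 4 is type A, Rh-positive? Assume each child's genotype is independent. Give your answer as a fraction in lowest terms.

15/16

ABO cross i i × I^A i → 1/2 O, 1/2 A.
Rh cross +/+ × +/+ → 1 Rh+; so P(type A, Rh-positive) = 1/2 × 1 = 1/2 per child.
P(none) = (1/2)^4 = 1/16; P(at least one) = 1 − 1/16 = 15/16.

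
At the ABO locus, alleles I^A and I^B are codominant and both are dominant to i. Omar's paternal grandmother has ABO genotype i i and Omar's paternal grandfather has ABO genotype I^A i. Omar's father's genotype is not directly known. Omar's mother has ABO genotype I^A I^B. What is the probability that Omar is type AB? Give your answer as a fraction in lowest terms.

Omar's father's ABO genotype from i i × I^A i: 1/2 I^A i, 1/2 i i.
Crossing each possibility with the mother I^A I^B and summing P(type AB): 1/2·1/4 + 1/2·0 = 1/8.

1/8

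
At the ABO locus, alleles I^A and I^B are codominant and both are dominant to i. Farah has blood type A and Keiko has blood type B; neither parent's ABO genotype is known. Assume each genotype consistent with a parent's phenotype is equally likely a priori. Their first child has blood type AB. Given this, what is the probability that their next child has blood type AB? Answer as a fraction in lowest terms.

25/36

Possible genotypes: Farah ∈ {I^A I^A, I^A i}; Keiko ∈ {I^B I^B, I^B i}.
Weight each parental genotype pair by prior × P(type-AB child):
  I^A I^A × I^B I^B: posterior weight 4/9; P(next child type AB) = 1.
  I^A I^A × I^B i: posterior weight 2/9; P(next child type AB) = 1/2.
  I^A i × I^B I^B: posterior weight 2/9; P(next child type AB) = 1/2.
  I^A i × I^B i: posterior weight 1/9; P(next child type AB) = 1/4.
Weighted sum = 25/36.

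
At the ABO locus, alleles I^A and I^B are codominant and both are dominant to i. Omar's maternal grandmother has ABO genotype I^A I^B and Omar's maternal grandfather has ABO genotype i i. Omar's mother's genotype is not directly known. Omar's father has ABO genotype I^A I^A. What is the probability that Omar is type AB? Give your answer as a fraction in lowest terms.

Omar's mother's ABO genotype from I^A I^B × i i: 1/2 I^A i, 1/2 I^B i.
Crossing each possibility with the father I^A I^A and summing P(type AB): 1/2·0 + 1/2·1/2 = 1/4.

1/4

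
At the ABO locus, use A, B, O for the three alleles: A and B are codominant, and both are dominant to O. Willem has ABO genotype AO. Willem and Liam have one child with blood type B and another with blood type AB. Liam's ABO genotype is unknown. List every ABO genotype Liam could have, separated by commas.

For each candidate genotype of Liam, check whether crossing it with AO can produce every observed child phenotype.
  AA → possible child types {A} ✗
  AB → possible child types {A, B, AB} ✓
  AO → possible child types {O, A} ✗
  BB → possible child types {B, AB} ✓
  BO → possible child types {O, A, B, AB} ✓
  OO → possible child types {O, A} ✗

AB, BB, BO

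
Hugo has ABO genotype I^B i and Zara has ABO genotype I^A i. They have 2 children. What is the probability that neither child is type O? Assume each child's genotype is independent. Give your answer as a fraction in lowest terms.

ABO cross I^B i × I^A i → 1/4 O, 1/4 A, 1/4 B, 1/4 AB.
So P(type O) = 1/4 per child.
P(not type O) = 3/4 for one child; (3/4)^2 = 9/16.

9/16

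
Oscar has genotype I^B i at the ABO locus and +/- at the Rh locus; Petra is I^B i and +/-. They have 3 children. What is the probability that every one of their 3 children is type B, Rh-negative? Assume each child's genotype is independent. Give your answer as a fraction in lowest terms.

ABO cross I^B i × I^B i → 1/4 O, 3/4 B.
Rh cross +/- × +/- → 3/4 Rh+, 1/4 Rh-; so P(type B, Rh-negative) = 3/4 × 1/4 = 3/16 per child.
All 3 independent: (3/16)^3 = 27/4096.

27/4096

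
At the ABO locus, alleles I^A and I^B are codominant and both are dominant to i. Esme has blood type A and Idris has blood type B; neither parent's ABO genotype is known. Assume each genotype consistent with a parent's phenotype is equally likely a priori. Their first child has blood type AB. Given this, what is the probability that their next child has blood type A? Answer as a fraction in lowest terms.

5/36

Possible genotypes: Esme ∈ {I^A I^A, I^A i}; Idris ∈ {I^B I^B, I^B i}.
Weight each parental genotype pair by prior × P(type-AB child):
  I^A I^A × I^B I^B: posterior weight 4/9; P(next child type A) = 0.
  I^A I^A × I^B i: posterior weight 2/9; P(next child type A) = 1/2.
  I^A i × I^B I^B: posterior weight 2/9; P(next child type A) = 0.
  I^A i × I^B i: posterior weight 1/9; P(next child type A) = 1/4.
Weighted sum = 5/36.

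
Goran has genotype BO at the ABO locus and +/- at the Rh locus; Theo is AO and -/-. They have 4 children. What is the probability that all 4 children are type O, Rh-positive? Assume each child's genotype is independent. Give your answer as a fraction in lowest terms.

ABO cross BO × AO → 1/4 O, 1/4 A, 1/4 B, 1/4 AB.
Rh cross +/- × -/- → 1/2 Rh+, 1/2 Rh-; so P(type O, Rh-positive) = 1/4 × 1/2 = 1/8 per child.
All 4 independent: (1/8)^4 = 1/4096.

1/4096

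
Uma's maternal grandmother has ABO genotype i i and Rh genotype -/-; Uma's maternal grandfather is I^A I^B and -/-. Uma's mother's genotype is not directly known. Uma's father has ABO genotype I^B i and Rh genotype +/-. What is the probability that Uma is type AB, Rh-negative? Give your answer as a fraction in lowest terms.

1/16

Uma's mother's ABO genotype from i i × I^A I^B: 1/2 I^A i, 1/2 I^B i.
Crossing each possibility with the father I^B i and summing P(type AB): 1/2·1/4 + 1/2·0 = 1/8.
Similarly for Rh via the mother's Rh distribution: P(Rh-) = 1/2.
Independent loci: 1/8 × 1/2 = 1/16.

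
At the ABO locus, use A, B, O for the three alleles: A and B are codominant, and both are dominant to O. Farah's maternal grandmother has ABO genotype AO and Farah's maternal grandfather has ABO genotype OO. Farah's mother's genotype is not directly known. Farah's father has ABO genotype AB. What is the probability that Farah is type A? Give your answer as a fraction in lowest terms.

Farah's mother's ABO genotype from AO × OO: 1/2 AO, 1/2 OO.
Crossing each possibility with the father AB and summing P(type A): 1/2·1/2 + 1/2·1/2 = 1/2.

1/2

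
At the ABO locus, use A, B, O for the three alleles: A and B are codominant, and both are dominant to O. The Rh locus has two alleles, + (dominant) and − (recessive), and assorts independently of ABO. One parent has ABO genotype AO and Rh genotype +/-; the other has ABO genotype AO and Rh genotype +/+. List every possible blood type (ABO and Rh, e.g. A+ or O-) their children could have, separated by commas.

Gametes from AO × AO give offspring ABO genotypes AA, AO, OO, i.e. phenotypes O, A.
Rh cross +/- × +/+ → phenotypes Rh+.
Combining independently: O+, A+.

O+, A+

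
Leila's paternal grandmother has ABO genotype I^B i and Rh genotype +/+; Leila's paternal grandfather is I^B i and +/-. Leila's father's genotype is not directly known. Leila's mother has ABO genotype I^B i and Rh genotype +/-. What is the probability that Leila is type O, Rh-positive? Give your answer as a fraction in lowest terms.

Leila's father's ABO genotype from I^B i × I^B i: 1/4 I^B I^B, 1/2 I^B i, 1/4 i i.
Crossing each possibility with the mother I^B i and summing P(type O): 1/4·0 + 1/2·1/4 + 1/4·1/2 = 1/4.
Similarly for Rh via the father's Rh distribution: P(Rh+) = 7/8.
Independent loci: 1/4 × 7/8 = 7/32.

7/32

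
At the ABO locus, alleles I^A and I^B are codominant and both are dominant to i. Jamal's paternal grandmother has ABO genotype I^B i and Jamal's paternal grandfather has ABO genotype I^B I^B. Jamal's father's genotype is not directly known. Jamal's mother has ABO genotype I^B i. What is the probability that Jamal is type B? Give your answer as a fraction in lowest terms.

Jamal's father's ABO genotype from I^B i × I^B I^B: 1/2 I^B I^B, 1/2 I^B i.
Crossing each possibility with the mother I^B i and summing P(type B): 1/2·1 + 1/2·3/4 = 7/8.

7/8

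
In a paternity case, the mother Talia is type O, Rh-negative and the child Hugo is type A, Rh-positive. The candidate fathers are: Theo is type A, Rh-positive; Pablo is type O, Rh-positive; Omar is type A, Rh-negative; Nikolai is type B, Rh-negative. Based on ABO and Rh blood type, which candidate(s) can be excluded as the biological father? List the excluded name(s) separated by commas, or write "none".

A candidate is excluded only if no genotype consistent with his phenotype could produce a type A, Rh-positive child with a type O, Rh-negative mother.
Pablo (type O, Rh+): no genotype consistent with that phenotype can produce a type-A Rh+ child with a type-O mother.
Omar (type A, Rh-): no genotype consistent with that phenotype can produce a type-A Rh+ child with a type-O mother.
Nikolai (type B, Rh-): no genotype consistent with that phenotype can produce a type-A Rh+ child with a type-O mother.

Pablo, Omar, Nikolai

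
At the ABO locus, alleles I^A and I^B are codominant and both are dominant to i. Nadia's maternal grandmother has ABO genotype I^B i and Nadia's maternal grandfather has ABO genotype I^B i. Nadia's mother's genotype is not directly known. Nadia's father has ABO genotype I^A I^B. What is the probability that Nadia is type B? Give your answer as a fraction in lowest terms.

1/2

Nadia's mother's ABO genotype from I^B i × I^B i: 1/4 I^B I^B, 1/2 I^B i, 1/4 i i.
Crossing each possibility with the father I^A I^B and summing P(type B): 1/4·1/2 + 1/2·1/2 + 1/4·1/2 = 1/2.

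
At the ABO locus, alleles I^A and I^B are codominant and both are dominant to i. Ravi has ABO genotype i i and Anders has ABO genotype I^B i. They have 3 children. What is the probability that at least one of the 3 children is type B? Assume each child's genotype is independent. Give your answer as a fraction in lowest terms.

7/8

ABO cross i i × I^B i → 1/2 O, 1/2 B.
So P(type B) = 1/2 per child.
P(none) = (1/2)^3 = 1/8; P(at least one) = 1 − 1/8 = 7/8.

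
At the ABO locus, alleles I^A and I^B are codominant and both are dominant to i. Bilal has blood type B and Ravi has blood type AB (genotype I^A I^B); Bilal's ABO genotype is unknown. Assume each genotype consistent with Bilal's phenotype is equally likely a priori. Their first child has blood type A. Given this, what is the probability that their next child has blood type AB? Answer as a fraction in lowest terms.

Possible genotypes: Bilal ∈ {I^B I^B, I^B i}; Ravi ∈ {I^A I^B}.
Weight each parental genotype pair by prior × P(type-A child):
  I^B i × I^A I^B: posterior weight 1; P(next child type AB) = 1/4.
Weighted sum = 1/4.

1/4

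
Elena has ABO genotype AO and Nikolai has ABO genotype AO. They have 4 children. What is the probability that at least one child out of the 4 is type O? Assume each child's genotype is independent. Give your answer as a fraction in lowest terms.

ABO cross AO × AO → 1/4 O, 3/4 A.
So P(type O) = 1/4 per child.
P(none) = (3/4)^4 = 81/256; P(at least one) = 1 − 81/256 = 175/256.

175/256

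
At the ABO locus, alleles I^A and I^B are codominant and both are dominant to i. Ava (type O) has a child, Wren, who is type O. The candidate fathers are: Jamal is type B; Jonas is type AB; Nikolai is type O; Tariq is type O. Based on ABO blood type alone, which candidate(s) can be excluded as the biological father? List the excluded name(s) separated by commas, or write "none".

A candidate is excluded only if no genotype consistent with his phenotype could produce a type O child with a type O mother.
Jonas (type AB): no genotype consistent with that phenotype can produce a type-O child with a type-O mother.

Jonas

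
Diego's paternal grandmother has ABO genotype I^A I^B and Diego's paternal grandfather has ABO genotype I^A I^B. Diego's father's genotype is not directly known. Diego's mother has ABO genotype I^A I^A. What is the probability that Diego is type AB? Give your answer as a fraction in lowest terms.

1/2

Diego's father's ABO genotype from I^A I^B × I^A I^B: 1/4 I^A I^A, 1/2 I^A I^B, 1/4 I^B I^B.
Crossing each possibility with the mother I^A I^A and summing P(type AB): 1/4·0 + 1/2·1/2 + 1/4·1 = 1/2.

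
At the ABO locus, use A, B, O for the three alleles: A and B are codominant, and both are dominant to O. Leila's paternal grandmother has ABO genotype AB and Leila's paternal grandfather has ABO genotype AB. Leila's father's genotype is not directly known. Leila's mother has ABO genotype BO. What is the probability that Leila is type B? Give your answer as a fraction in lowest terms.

Leila's father's ABO genotype from AB × AB: 1/4 AA, 1/2 AB, 1/4 BB.
Crossing each possibility with the mother BO and summing P(type B): 1/4·0 + 1/2·1/2 + 1/4·1 = 1/2.

1/2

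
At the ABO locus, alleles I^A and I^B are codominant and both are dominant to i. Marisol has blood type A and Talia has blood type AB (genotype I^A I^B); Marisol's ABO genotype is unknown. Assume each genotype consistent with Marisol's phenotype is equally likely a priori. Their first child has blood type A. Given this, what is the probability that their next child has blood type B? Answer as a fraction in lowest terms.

Possible genotypes: Marisol ∈ {I^A I^A, I^A i}; Talia ∈ {I^A I^B}.
Weight each parental genotype pair by prior × P(type-A child):
  I^A I^A × I^A I^B: posterior weight 1/2; P(next child type B) = 0.
  I^A i × I^A I^B: posterior weight 1/2; P(next child type B) = 1/4.
Weighted sum = 1/8.

1/8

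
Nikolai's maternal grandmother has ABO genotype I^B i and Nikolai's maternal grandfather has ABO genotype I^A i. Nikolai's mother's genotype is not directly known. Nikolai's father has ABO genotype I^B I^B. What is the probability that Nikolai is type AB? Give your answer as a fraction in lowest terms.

Nikolai's mother's ABO genotype from I^B i × I^A i: 1/4 I^A I^B, 1/4 I^A i, 1/4 I^B i, 1/4 i i.
Crossing each possibility with the father I^B I^B and summing P(type AB): 1/4·1/2 + 1/4·1/2 + 1/4·0 + 1/4·0 = 1/4.

1/4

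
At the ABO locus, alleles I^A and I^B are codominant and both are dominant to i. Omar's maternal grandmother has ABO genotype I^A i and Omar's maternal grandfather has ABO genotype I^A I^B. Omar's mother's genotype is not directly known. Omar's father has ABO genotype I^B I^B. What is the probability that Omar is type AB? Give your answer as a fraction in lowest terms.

Omar's mother's ABO genotype from I^A i × I^A I^B: 1/4 I^A I^A, 1/4 I^A I^B, 1/4 I^A i, 1/4 I^B i.
Crossing each possibility with the father I^B I^B and summing P(type AB): 1/4·1 + 1/4·1/2 + 1/4·1/2 + 1/4·0 = 1/2.

1/2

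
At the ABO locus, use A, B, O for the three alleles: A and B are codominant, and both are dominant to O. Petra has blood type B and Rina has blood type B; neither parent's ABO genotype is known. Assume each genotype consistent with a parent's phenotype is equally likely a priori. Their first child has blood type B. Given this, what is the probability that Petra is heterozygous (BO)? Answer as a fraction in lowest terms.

Possible genotypes: Petra ∈ {BB, BO}; Rina ∈ {BB, BO}.
Weight each parental genotype pair by prior × P(type-B child):
  BB × BB: posterior weight 4/15.
  BB × BO: posterior weight 4/15.
  BO × BB: posterior weight 4/15.
  BO × BO: posterior weight 1/5.
Sum the posterior weight over pairs where Petra is BO: 7/15.

7/15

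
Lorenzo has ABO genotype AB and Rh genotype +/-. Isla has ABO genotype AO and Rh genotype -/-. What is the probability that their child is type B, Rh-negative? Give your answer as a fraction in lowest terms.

1/8

ABO cross AB × AO → offspring phenotypes: 1/2 A, 1/4 B, 1/4 AB.
Rh cross +/- × -/- → 1/2 Rh+, 1/2 Rh-.
Independent loci: P(type B, Rh-negative) = 1/4 × 1/2 = 1/8.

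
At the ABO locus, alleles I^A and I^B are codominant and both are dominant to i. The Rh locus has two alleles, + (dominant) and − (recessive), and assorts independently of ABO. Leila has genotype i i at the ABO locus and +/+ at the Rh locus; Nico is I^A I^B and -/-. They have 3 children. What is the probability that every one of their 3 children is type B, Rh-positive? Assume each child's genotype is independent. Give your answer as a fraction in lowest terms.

1/8

ABO cross i i × I^A I^B → 1/2 A, 1/2 B.
Rh cross +/+ × -/- → 1 Rh+; so P(type B, Rh-positive) = 1/2 × 1 = 1/2 per child.
All 3 independent: (1/2)^3 = 1/8.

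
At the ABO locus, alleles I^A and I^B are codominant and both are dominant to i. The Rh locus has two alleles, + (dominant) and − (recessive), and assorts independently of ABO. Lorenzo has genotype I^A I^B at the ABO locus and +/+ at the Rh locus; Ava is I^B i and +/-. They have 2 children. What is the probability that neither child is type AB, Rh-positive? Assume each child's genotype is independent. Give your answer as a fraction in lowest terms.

ABO cross I^A I^B × I^B i → 1/4 A, 1/2 B, 1/4 AB.
Rh cross +/+ × +/- → 1 Rh+; so P(type AB, Rh-positive) = 1/4 × 1 = 1/4 per child.
P(not type AB, Rh-positive) = 3/4 for one child; (3/4)^2 = 9/16.

9/16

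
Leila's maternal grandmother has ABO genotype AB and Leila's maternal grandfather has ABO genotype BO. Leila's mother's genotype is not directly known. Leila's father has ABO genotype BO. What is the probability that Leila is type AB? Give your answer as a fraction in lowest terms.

Leila's mother's ABO genotype from AB × BO: 1/4 AB, 1/4 AO, 1/4 BB, 1/4 BO.
Crossing each possibility with the father BO and summing P(type AB): 1/4·1/4 + 1/4·1/4 + 1/4·0 + 1/4·0 = 1/8.

1/8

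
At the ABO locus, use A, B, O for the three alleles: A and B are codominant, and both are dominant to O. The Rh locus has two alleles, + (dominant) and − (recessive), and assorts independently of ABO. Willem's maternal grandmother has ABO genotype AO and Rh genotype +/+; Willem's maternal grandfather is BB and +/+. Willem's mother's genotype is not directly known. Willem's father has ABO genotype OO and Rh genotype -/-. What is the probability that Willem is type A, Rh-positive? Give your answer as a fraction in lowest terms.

Willem's mother's ABO genotype from AO × BB: 1/2 AB, 1/2 BO.
Crossing each possibility with the father OO and summing P(type A): 1/2·1/2 + 1/2·0 = 1/4.
Similarly for Rh via the mother's Rh distribution: P(Rh+) = 1.
Independent loci: 1/4 × 1 = 1/4.

1/4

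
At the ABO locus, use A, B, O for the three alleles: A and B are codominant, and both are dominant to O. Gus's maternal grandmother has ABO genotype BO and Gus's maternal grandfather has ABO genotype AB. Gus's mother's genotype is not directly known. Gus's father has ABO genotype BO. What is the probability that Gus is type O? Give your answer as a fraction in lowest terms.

1/8

Gus's mother's ABO genotype from BO × AB: 1/4 AB, 1/4 AO, 1/4 BB, 1/4 BO.
Crossing each possibility with the father BO and summing P(type O): 1/4·0 + 1/4·1/4 + 1/4·0 + 1/4·1/4 = 1/8.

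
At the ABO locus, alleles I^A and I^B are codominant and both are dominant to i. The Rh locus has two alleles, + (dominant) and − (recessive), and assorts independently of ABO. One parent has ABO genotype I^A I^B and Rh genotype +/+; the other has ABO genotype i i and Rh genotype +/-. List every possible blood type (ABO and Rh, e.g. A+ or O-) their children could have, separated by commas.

Gametes from I^A I^B × i i give offspring ABO genotypes I^A i, I^B i, i.e. phenotypes A, B.
Rh cross +/+ × +/- → phenotypes Rh+.
Combining independently: A+, B+.

A+, B+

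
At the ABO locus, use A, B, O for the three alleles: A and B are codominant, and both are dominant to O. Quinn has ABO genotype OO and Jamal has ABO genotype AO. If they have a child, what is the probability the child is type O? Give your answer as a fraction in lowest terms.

ABO cross OO × AO → offspring phenotypes: 1/2 O, 1/2 A.
So P(type O) = 1/2.

1/2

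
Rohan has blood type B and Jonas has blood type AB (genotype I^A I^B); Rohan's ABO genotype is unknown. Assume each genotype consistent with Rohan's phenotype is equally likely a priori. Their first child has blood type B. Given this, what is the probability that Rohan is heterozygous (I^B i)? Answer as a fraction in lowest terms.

1/2

Possible genotypes: Rohan ∈ {I^B I^B, I^B i}; Jonas ∈ {I^A I^B}.
Weight each parental genotype pair by prior × P(type-B child):
  I^B I^B × I^A I^B: posterior weight 1/2.
  I^B i × I^A I^B: posterior weight 1/2.
Sum the posterior weight over pairs where Rohan is I^B i: 1/2.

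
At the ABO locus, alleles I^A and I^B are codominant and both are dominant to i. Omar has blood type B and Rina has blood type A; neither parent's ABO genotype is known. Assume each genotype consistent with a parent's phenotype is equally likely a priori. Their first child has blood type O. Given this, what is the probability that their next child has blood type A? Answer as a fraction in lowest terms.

1/4

Possible genotypes: Omar ∈ {I^B I^B, I^B i}; Rina ∈ {I^A I^A, I^A i}.
Weight each parental genotype pair by prior × P(type-O child):
  I^B i × I^A i: posterior weight 1; P(next child type A) = 1/4.
Weighted sum = 1/4.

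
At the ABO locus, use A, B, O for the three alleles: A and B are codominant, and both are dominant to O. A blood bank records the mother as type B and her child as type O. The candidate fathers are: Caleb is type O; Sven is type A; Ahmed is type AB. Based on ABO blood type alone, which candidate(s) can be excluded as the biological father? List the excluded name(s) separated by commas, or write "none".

A candidate is excluded only if no genotype consistent with his phenotype could produce a type O child with a type B mother.
Ahmed (type AB): no genotype consistent with that phenotype can produce a type-O child with a type-B mother.

Ahmed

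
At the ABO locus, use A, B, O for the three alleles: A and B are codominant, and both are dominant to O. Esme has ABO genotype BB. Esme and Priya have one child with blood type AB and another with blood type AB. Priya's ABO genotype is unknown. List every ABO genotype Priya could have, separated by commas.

For each candidate genotype of Priya, check whether crossing it with BB can produce every observed child phenotype.
  AA → possible child types {AB} ✓
  AB → possible child types {B, AB} ✓
  AO → possible child types {B, AB} ✓
  BB → possible child types {B} ✗
  BO → possible child types {B} ✗
  OO → possible child types {B} ✗

AA, AB, AO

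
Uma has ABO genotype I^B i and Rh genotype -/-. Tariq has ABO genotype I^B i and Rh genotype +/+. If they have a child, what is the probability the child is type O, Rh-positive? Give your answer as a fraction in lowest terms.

1/4

ABO cross I^B i × I^B i → offspring phenotypes: 1/4 O, 3/4 B.
Rh cross -/- × +/+ → 1 Rh+.
Independent loci: P(type O, Rh-positive) = 1/4 × 1 = 1/4.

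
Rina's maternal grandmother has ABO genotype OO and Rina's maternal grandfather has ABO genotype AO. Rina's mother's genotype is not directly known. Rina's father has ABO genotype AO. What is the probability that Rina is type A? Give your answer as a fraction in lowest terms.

Rina's mother's ABO genotype from OO × AO: 1/2 AO, 1/2 OO.
Crossing each possibility with the father AO and summing P(type A): 1/2·3/4 + 1/2·1/2 = 5/8.

5/8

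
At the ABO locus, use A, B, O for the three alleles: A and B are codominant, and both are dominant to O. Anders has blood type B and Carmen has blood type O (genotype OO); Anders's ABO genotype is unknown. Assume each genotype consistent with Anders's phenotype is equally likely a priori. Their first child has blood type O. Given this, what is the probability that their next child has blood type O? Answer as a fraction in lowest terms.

Possible genotypes: Anders ∈ {BB, BO}; Carmen ∈ {OO}.
Weight each parental genotype pair by prior × P(type-O child):
  BO × OO: posterior weight 1; P(next child type O) = 1/2.
Weighted sum = 1/2.

1/2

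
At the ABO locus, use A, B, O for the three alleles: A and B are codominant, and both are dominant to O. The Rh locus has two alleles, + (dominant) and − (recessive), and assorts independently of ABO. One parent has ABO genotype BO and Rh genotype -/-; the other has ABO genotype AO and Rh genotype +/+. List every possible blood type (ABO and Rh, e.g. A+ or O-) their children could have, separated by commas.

Gametes from BO × AO give offspring ABO genotypes AB, AO, BO, OO, i.e. phenotypes O, A, B, AB.
Rh cross -/- × +/+ → phenotypes Rh+.
Combining independently: O+, A+, B+, AB+.

O+, A+, B+, AB+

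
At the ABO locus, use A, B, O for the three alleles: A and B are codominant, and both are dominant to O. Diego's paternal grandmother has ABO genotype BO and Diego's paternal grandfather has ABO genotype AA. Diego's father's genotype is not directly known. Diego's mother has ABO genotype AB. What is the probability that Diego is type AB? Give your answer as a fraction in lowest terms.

3/8

Diego's father's ABO genotype from BO × AA: 1/2 AB, 1/2 AO.
Crossing each possibility with the mother AB and summing P(type AB): 1/2·1/2 + 1/2·1/4 = 3/8.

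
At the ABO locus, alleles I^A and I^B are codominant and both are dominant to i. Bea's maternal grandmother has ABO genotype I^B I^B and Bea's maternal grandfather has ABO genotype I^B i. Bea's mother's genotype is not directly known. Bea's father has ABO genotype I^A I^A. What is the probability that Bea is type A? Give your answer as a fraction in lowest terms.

Bea's mother's ABO genotype from I^B I^B × I^B i: 1/2 I^B I^B, 1/2 I^B i.
Crossing each possibility with the father I^A I^A and summing P(type A): 1/2·0 + 1/2·1/2 = 1/4.

1/4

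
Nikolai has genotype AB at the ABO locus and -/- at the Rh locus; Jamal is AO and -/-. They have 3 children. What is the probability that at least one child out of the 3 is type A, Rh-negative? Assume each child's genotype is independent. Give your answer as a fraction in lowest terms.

ABO cross AB × AO → 1/2 A, 1/4 B, 1/4 AB.
Rh cross -/- × -/- → 1 Rh-; so P(type A, Rh-negative) = 1/2 × 1 = 1/2 per child.
P(none) = (1/2)^3 = 1/8; P(at least one) = 1 − 1/8 = 7/8.

7/8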